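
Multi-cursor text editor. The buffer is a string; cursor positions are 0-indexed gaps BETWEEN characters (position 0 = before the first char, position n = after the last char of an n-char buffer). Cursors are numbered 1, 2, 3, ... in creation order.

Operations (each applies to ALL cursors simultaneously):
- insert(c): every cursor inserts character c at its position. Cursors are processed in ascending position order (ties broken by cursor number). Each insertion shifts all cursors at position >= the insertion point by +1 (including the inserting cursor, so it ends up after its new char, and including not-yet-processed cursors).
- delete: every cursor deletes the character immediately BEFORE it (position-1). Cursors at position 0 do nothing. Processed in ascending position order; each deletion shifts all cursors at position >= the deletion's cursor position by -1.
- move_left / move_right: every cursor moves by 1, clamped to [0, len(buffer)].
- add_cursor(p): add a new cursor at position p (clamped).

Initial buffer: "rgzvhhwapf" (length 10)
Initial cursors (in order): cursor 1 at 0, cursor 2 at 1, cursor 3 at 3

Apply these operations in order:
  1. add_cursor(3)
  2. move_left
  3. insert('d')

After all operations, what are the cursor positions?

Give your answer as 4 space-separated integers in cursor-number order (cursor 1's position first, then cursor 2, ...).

After op 1 (add_cursor(3)): buffer="rgzvhhwapf" (len 10), cursors c1@0 c2@1 c3@3 c4@3, authorship ..........
After op 2 (move_left): buffer="rgzvhhwapf" (len 10), cursors c1@0 c2@0 c3@2 c4@2, authorship ..........
After op 3 (insert('d')): buffer="ddrgddzvhhwapf" (len 14), cursors c1@2 c2@2 c3@6 c4@6, authorship 12..34........

Answer: 2 2 6 6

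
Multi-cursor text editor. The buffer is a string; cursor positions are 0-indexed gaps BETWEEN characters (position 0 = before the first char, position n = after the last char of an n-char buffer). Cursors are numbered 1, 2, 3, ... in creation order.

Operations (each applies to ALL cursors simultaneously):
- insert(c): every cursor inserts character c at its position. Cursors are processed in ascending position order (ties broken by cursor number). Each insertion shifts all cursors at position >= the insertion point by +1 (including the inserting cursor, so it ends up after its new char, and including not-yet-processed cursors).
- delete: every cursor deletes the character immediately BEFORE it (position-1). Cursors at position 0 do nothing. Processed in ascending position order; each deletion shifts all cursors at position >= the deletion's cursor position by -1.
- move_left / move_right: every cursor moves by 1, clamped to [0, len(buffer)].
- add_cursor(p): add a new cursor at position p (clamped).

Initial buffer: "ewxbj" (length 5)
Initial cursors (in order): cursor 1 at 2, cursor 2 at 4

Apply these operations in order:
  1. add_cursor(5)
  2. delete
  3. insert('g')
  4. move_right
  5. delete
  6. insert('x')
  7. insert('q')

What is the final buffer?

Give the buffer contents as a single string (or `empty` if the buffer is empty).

Answer: egxxxqqq

Derivation:
After op 1 (add_cursor(5)): buffer="ewxbj" (len 5), cursors c1@2 c2@4 c3@5, authorship .....
After op 2 (delete): buffer="ex" (len 2), cursors c1@1 c2@2 c3@2, authorship ..
After op 3 (insert('g')): buffer="egxgg" (len 5), cursors c1@2 c2@5 c3@5, authorship .1.23
After op 4 (move_right): buffer="egxgg" (len 5), cursors c1@3 c2@5 c3@5, authorship .1.23
After op 5 (delete): buffer="eg" (len 2), cursors c1@2 c2@2 c3@2, authorship .1
After op 6 (insert('x')): buffer="egxxx" (len 5), cursors c1@5 c2@5 c3@5, authorship .1123
After op 7 (insert('q')): buffer="egxxxqqq" (len 8), cursors c1@8 c2@8 c3@8, authorship .1123123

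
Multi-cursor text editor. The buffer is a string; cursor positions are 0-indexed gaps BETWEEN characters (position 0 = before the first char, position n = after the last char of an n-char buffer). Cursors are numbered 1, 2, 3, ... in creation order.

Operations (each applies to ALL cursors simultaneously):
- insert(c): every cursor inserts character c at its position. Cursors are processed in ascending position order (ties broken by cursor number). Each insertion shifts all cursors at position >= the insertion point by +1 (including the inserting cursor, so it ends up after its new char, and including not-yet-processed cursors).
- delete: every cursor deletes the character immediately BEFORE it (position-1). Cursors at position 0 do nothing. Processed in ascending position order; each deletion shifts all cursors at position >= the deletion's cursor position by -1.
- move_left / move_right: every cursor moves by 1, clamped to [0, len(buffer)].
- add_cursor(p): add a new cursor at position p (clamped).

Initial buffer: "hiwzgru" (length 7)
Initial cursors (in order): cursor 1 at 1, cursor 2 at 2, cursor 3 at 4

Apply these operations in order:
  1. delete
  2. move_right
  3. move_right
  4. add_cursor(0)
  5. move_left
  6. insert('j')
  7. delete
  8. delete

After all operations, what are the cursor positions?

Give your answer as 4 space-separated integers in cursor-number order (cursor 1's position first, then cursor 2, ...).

After op 1 (delete): buffer="wgru" (len 4), cursors c1@0 c2@0 c3@1, authorship ....
After op 2 (move_right): buffer="wgru" (len 4), cursors c1@1 c2@1 c3@2, authorship ....
After op 3 (move_right): buffer="wgru" (len 4), cursors c1@2 c2@2 c3@3, authorship ....
After op 4 (add_cursor(0)): buffer="wgru" (len 4), cursors c4@0 c1@2 c2@2 c3@3, authorship ....
After op 5 (move_left): buffer="wgru" (len 4), cursors c4@0 c1@1 c2@1 c3@2, authorship ....
After op 6 (insert('j')): buffer="jwjjgjru" (len 8), cursors c4@1 c1@4 c2@4 c3@6, authorship 4.12.3..
After op 7 (delete): buffer="wgru" (len 4), cursors c4@0 c1@1 c2@1 c3@2, authorship ....
After op 8 (delete): buffer="ru" (len 2), cursors c1@0 c2@0 c3@0 c4@0, authorship ..

Answer: 0 0 0 0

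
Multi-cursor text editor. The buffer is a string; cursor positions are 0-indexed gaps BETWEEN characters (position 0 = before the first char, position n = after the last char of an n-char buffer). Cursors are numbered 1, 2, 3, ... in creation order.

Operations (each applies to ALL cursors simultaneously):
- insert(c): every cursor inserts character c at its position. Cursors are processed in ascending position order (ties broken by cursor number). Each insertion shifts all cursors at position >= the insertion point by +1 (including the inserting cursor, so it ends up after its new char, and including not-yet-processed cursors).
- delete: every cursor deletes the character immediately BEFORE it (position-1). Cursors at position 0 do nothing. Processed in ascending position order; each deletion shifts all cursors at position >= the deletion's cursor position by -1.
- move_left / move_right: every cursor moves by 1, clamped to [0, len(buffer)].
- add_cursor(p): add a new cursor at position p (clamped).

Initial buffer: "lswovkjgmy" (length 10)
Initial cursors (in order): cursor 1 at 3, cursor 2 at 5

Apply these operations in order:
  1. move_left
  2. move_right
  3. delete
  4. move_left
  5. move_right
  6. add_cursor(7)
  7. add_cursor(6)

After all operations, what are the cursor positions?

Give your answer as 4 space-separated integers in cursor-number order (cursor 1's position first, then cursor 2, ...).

After op 1 (move_left): buffer="lswovkjgmy" (len 10), cursors c1@2 c2@4, authorship ..........
After op 2 (move_right): buffer="lswovkjgmy" (len 10), cursors c1@3 c2@5, authorship ..........
After op 3 (delete): buffer="lsokjgmy" (len 8), cursors c1@2 c2@3, authorship ........
After op 4 (move_left): buffer="lsokjgmy" (len 8), cursors c1@1 c2@2, authorship ........
After op 5 (move_right): buffer="lsokjgmy" (len 8), cursors c1@2 c2@3, authorship ........
After op 6 (add_cursor(7)): buffer="lsokjgmy" (len 8), cursors c1@2 c2@3 c3@7, authorship ........
After op 7 (add_cursor(6)): buffer="lsokjgmy" (len 8), cursors c1@2 c2@3 c4@6 c3@7, authorship ........

Answer: 2 3 7 6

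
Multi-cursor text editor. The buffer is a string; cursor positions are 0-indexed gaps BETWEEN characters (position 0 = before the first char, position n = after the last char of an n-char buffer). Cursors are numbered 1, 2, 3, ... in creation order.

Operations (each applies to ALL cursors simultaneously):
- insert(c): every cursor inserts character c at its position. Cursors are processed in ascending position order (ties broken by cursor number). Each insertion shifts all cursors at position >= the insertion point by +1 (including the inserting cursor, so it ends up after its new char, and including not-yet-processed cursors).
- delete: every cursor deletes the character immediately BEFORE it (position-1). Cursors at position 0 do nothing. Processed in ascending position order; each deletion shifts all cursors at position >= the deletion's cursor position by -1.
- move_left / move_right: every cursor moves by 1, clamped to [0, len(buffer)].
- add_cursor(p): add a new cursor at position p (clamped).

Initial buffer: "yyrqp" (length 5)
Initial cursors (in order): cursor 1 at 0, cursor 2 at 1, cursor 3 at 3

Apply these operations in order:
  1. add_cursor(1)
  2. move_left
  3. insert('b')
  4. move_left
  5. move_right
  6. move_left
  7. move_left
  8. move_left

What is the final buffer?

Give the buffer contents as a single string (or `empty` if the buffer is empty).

Answer: bbbyybrqp

Derivation:
After op 1 (add_cursor(1)): buffer="yyrqp" (len 5), cursors c1@0 c2@1 c4@1 c3@3, authorship .....
After op 2 (move_left): buffer="yyrqp" (len 5), cursors c1@0 c2@0 c4@0 c3@2, authorship .....
After op 3 (insert('b')): buffer="bbbyybrqp" (len 9), cursors c1@3 c2@3 c4@3 c3@6, authorship 124..3...
After op 4 (move_left): buffer="bbbyybrqp" (len 9), cursors c1@2 c2@2 c4@2 c3@5, authorship 124..3...
After op 5 (move_right): buffer="bbbyybrqp" (len 9), cursors c1@3 c2@3 c4@3 c3@6, authorship 124..3...
After op 6 (move_left): buffer="bbbyybrqp" (len 9), cursors c1@2 c2@2 c4@2 c3@5, authorship 124..3...
After op 7 (move_left): buffer="bbbyybrqp" (len 9), cursors c1@1 c2@1 c4@1 c3@4, authorship 124..3...
After op 8 (move_left): buffer="bbbyybrqp" (len 9), cursors c1@0 c2@0 c4@0 c3@3, authorship 124..3...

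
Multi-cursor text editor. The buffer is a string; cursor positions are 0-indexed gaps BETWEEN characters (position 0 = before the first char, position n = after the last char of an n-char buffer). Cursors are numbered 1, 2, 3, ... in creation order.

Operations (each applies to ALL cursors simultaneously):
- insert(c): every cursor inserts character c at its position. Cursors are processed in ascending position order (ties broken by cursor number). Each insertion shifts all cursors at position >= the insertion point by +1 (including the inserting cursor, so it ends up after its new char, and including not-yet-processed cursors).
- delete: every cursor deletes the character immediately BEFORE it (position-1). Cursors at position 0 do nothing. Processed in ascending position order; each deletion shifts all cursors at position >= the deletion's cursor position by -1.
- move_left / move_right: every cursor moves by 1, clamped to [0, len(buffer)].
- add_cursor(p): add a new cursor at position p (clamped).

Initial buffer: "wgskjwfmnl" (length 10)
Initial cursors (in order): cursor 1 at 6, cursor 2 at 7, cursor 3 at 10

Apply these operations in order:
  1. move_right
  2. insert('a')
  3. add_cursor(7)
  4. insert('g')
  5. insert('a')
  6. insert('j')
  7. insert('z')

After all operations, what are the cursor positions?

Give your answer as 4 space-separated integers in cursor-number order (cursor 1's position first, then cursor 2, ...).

After op 1 (move_right): buffer="wgskjwfmnl" (len 10), cursors c1@7 c2@8 c3@10, authorship ..........
After op 2 (insert('a')): buffer="wgskjwfamanla" (len 13), cursors c1@8 c2@10 c3@13, authorship .......1.2..3
After op 3 (add_cursor(7)): buffer="wgskjwfamanla" (len 13), cursors c4@7 c1@8 c2@10 c3@13, authorship .......1.2..3
After op 4 (insert('g')): buffer="wgskjwfgagmagnlag" (len 17), cursors c4@8 c1@10 c2@13 c3@17, authorship .......411.22..33
After op 5 (insert('a')): buffer="wgskjwfgaagamaganlaga" (len 21), cursors c4@9 c1@12 c2@16 c3@21, authorship .......44111.222..333
After op 6 (insert('j')): buffer="wgskjwfgajagajmagajnlagaj" (len 25), cursors c4@10 c1@14 c2@19 c3@25, authorship .......4441111.2222..3333
After op 7 (insert('z')): buffer="wgskjwfgajzagajzmagajznlagajz" (len 29), cursors c4@11 c1@16 c2@22 c3@29, authorship .......444411111.22222..33333

Answer: 16 22 29 11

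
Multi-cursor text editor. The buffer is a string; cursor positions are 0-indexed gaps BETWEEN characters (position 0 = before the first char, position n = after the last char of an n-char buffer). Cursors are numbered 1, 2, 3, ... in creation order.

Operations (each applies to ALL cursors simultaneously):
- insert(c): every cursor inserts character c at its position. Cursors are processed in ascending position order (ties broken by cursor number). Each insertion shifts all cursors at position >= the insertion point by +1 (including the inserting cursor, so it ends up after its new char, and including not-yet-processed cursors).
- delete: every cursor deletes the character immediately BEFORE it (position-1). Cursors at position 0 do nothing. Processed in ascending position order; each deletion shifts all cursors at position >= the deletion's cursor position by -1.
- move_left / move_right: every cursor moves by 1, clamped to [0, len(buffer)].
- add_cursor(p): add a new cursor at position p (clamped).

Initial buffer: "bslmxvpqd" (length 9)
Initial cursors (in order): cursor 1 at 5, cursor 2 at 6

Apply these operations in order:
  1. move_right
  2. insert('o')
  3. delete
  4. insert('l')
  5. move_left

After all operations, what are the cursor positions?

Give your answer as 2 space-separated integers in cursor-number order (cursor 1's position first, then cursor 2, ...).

Answer: 6 8

Derivation:
After op 1 (move_right): buffer="bslmxvpqd" (len 9), cursors c1@6 c2@7, authorship .........
After op 2 (insert('o')): buffer="bslmxvopoqd" (len 11), cursors c1@7 c2@9, authorship ......1.2..
After op 3 (delete): buffer="bslmxvpqd" (len 9), cursors c1@6 c2@7, authorship .........
After op 4 (insert('l')): buffer="bslmxvlplqd" (len 11), cursors c1@7 c2@9, authorship ......1.2..
After op 5 (move_left): buffer="bslmxvlplqd" (len 11), cursors c1@6 c2@8, authorship ......1.2..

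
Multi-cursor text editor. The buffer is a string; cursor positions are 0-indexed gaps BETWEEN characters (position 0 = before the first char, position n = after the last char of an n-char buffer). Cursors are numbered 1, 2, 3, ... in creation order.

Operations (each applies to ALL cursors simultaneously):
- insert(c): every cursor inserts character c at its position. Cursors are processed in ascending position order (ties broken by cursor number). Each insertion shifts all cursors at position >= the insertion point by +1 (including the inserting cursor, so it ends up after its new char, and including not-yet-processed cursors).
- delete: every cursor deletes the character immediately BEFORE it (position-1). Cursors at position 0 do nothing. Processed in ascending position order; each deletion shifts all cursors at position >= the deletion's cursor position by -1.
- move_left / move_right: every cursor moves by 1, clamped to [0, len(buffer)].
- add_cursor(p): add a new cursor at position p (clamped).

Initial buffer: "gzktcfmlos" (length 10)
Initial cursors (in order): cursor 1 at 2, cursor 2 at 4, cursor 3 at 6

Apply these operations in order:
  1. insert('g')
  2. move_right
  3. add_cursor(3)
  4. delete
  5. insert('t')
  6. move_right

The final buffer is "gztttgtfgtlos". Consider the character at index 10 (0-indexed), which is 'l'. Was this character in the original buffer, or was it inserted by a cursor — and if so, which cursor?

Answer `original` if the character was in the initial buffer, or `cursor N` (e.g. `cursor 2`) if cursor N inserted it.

Answer: original

Derivation:
After op 1 (insert('g')): buffer="gzgktgcfgmlos" (len 13), cursors c1@3 c2@6 c3@9, authorship ..1..2..3....
After op 2 (move_right): buffer="gzgktgcfgmlos" (len 13), cursors c1@4 c2@7 c3@10, authorship ..1..2..3....
After op 3 (add_cursor(3)): buffer="gzgktgcfgmlos" (len 13), cursors c4@3 c1@4 c2@7 c3@10, authorship ..1..2..3....
After op 4 (delete): buffer="gztgfglos" (len 9), cursors c1@2 c4@2 c2@4 c3@6, authorship ...2.3...
After op 5 (insert('t')): buffer="gztttgtfgtlos" (len 13), cursors c1@4 c4@4 c2@7 c3@10, authorship ..14.22.33...
After op 6 (move_right): buffer="gztttgtfgtlos" (len 13), cursors c1@5 c4@5 c2@8 c3@11, authorship ..14.22.33...
Authorship (.=original, N=cursor N): . . 1 4 . 2 2 . 3 3 . . .
Index 10: author = original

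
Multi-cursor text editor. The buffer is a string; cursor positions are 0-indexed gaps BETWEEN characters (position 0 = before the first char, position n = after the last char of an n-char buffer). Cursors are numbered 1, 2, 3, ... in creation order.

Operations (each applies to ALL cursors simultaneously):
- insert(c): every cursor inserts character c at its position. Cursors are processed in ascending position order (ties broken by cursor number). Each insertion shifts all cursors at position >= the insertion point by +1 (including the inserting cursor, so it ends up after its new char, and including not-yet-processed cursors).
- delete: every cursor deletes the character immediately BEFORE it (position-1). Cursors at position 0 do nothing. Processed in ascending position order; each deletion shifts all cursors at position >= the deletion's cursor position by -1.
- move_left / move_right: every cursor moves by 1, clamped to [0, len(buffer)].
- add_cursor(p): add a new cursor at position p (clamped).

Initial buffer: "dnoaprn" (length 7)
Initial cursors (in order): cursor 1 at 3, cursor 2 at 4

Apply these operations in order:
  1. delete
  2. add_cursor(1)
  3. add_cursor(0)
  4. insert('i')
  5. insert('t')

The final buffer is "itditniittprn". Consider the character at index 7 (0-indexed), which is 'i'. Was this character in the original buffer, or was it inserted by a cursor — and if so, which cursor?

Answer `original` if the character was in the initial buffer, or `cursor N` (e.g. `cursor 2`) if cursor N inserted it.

Answer: cursor 2

Derivation:
After op 1 (delete): buffer="dnprn" (len 5), cursors c1@2 c2@2, authorship .....
After op 2 (add_cursor(1)): buffer="dnprn" (len 5), cursors c3@1 c1@2 c2@2, authorship .....
After op 3 (add_cursor(0)): buffer="dnprn" (len 5), cursors c4@0 c3@1 c1@2 c2@2, authorship .....
After op 4 (insert('i')): buffer="idiniiprn" (len 9), cursors c4@1 c3@3 c1@6 c2@6, authorship 4.3.12...
After op 5 (insert('t')): buffer="itditniittprn" (len 13), cursors c4@2 c3@5 c1@10 c2@10, authorship 44.33.1212...
Authorship (.=original, N=cursor N): 4 4 . 3 3 . 1 2 1 2 . . .
Index 7: author = 2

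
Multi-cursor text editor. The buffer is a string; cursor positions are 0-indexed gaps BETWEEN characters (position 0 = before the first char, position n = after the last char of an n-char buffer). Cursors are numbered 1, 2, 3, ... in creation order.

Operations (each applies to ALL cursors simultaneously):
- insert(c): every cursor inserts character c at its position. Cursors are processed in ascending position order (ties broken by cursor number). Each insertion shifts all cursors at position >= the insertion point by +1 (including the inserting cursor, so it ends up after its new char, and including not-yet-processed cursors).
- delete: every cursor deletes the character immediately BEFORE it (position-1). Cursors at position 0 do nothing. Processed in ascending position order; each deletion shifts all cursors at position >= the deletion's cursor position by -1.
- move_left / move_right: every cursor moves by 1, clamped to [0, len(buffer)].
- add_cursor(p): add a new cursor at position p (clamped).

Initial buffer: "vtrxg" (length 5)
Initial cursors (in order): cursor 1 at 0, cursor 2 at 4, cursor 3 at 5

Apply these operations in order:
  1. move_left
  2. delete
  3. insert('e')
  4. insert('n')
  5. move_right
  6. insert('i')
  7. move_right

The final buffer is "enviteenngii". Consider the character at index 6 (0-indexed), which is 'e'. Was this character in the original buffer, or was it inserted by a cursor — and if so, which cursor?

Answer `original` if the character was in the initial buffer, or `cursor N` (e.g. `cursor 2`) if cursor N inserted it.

Answer: cursor 3

Derivation:
After op 1 (move_left): buffer="vtrxg" (len 5), cursors c1@0 c2@3 c3@4, authorship .....
After op 2 (delete): buffer="vtg" (len 3), cursors c1@0 c2@2 c3@2, authorship ...
After op 3 (insert('e')): buffer="evteeg" (len 6), cursors c1@1 c2@5 c3@5, authorship 1..23.
After op 4 (insert('n')): buffer="envteenng" (len 9), cursors c1@2 c2@8 c3@8, authorship 11..2323.
After op 5 (move_right): buffer="envteenng" (len 9), cursors c1@3 c2@9 c3@9, authorship 11..2323.
After op 6 (insert('i')): buffer="enviteenngii" (len 12), cursors c1@4 c2@12 c3@12, authorship 11.1.2323.23
After op 7 (move_right): buffer="enviteenngii" (len 12), cursors c1@5 c2@12 c3@12, authorship 11.1.2323.23
Authorship (.=original, N=cursor N): 1 1 . 1 . 2 3 2 3 . 2 3
Index 6: author = 3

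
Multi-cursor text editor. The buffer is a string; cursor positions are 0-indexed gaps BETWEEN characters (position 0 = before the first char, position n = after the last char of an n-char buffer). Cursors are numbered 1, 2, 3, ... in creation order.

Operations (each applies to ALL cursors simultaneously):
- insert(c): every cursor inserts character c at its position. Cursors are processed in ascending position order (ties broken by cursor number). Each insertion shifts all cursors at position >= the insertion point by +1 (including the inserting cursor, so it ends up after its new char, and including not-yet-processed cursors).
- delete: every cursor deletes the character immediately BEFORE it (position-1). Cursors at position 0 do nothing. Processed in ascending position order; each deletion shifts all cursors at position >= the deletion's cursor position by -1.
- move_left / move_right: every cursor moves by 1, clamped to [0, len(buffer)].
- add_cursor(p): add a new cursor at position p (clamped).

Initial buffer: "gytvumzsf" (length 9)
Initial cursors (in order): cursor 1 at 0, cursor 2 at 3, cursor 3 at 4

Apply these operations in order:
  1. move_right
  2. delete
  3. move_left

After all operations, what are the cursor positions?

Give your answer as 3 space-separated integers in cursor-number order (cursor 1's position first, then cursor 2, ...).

Answer: 0 1 1

Derivation:
After op 1 (move_right): buffer="gytvumzsf" (len 9), cursors c1@1 c2@4 c3@5, authorship .........
After op 2 (delete): buffer="ytmzsf" (len 6), cursors c1@0 c2@2 c3@2, authorship ......
After op 3 (move_left): buffer="ytmzsf" (len 6), cursors c1@0 c2@1 c3@1, authorship ......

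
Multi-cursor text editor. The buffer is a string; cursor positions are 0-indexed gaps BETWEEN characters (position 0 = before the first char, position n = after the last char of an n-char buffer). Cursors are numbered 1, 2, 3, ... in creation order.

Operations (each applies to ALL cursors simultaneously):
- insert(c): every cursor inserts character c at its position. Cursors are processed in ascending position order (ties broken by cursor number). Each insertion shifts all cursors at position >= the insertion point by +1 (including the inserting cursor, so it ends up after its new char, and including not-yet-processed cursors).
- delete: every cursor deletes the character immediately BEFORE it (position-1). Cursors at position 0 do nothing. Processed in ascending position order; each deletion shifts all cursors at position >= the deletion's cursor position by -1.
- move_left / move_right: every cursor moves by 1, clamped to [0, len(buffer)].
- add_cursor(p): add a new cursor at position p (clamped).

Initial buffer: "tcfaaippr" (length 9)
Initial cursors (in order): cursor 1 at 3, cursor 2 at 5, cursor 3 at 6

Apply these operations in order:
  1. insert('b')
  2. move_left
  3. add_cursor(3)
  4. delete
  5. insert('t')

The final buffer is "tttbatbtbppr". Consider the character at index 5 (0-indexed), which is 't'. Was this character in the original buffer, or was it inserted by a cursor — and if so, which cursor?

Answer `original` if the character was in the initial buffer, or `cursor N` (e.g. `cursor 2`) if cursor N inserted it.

Answer: cursor 2

Derivation:
After op 1 (insert('b')): buffer="tcfbaabibppr" (len 12), cursors c1@4 c2@7 c3@9, authorship ...1..2.3...
After op 2 (move_left): buffer="tcfbaabibppr" (len 12), cursors c1@3 c2@6 c3@8, authorship ...1..2.3...
After op 3 (add_cursor(3)): buffer="tcfbaabibppr" (len 12), cursors c1@3 c4@3 c2@6 c3@8, authorship ...1..2.3...
After op 4 (delete): buffer="tbabbppr" (len 8), cursors c1@1 c4@1 c2@3 c3@4, authorship .1.23...
After op 5 (insert('t')): buffer="tttbatbtbppr" (len 12), cursors c1@3 c4@3 c2@6 c3@8, authorship .141.2233...
Authorship (.=original, N=cursor N): . 1 4 1 . 2 2 3 3 . . .
Index 5: author = 2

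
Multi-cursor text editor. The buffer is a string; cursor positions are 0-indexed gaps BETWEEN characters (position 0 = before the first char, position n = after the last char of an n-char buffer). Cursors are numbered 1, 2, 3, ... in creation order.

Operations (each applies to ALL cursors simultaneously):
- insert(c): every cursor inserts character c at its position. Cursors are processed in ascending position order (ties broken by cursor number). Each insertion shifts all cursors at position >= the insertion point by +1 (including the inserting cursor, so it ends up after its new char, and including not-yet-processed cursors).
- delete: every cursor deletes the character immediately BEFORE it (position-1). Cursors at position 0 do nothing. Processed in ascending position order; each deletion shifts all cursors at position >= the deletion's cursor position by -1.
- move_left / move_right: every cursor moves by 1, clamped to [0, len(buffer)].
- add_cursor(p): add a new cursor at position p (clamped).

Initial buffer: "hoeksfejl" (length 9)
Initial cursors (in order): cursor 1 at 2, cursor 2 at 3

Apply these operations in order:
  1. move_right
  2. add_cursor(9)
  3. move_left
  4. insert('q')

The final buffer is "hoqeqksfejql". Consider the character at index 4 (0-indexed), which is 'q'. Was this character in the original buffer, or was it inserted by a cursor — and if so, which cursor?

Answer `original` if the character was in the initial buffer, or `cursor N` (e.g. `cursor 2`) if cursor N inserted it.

Answer: cursor 2

Derivation:
After op 1 (move_right): buffer="hoeksfejl" (len 9), cursors c1@3 c2@4, authorship .........
After op 2 (add_cursor(9)): buffer="hoeksfejl" (len 9), cursors c1@3 c2@4 c3@9, authorship .........
After op 3 (move_left): buffer="hoeksfejl" (len 9), cursors c1@2 c2@3 c3@8, authorship .........
After op 4 (insert('q')): buffer="hoqeqksfejql" (len 12), cursors c1@3 c2@5 c3@11, authorship ..1.2.....3.
Authorship (.=original, N=cursor N): . . 1 . 2 . . . . . 3 .
Index 4: author = 2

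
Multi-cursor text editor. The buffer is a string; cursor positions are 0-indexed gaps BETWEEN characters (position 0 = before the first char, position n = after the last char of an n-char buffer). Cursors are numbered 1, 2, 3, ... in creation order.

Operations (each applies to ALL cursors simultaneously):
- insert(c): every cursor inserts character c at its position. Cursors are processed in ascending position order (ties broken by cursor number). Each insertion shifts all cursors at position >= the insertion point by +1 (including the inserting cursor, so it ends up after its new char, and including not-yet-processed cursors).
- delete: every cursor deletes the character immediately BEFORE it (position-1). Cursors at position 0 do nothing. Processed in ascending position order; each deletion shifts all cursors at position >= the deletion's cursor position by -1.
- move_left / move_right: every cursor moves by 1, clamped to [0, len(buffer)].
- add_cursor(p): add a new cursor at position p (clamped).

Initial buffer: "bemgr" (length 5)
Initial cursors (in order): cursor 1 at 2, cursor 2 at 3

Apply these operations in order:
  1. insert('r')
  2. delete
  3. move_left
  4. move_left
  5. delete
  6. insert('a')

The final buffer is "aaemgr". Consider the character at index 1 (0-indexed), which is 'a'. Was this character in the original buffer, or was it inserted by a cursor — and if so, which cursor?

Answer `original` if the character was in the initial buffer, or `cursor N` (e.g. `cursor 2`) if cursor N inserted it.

Answer: cursor 2

Derivation:
After op 1 (insert('r')): buffer="bermrgr" (len 7), cursors c1@3 c2@5, authorship ..1.2..
After op 2 (delete): buffer="bemgr" (len 5), cursors c1@2 c2@3, authorship .....
After op 3 (move_left): buffer="bemgr" (len 5), cursors c1@1 c2@2, authorship .....
After op 4 (move_left): buffer="bemgr" (len 5), cursors c1@0 c2@1, authorship .....
After op 5 (delete): buffer="emgr" (len 4), cursors c1@0 c2@0, authorship ....
After op 6 (insert('a')): buffer="aaemgr" (len 6), cursors c1@2 c2@2, authorship 12....
Authorship (.=original, N=cursor N): 1 2 . . . .
Index 1: author = 2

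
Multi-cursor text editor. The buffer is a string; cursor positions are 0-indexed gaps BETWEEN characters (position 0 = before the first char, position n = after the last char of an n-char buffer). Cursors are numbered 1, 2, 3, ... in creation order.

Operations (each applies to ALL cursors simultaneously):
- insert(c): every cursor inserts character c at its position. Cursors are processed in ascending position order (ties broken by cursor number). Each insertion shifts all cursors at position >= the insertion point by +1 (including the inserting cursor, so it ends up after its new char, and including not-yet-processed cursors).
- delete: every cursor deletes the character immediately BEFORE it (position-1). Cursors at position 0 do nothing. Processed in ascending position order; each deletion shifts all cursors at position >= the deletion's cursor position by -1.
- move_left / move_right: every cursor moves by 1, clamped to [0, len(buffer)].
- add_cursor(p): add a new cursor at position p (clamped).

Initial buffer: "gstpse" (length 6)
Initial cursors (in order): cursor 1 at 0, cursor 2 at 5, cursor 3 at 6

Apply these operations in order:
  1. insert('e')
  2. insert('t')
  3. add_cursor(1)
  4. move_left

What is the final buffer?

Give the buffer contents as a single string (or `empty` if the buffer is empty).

Answer: etgstpseteet

Derivation:
After op 1 (insert('e')): buffer="egstpseee" (len 9), cursors c1@1 c2@7 c3@9, authorship 1.....2.3
After op 2 (insert('t')): buffer="etgstpseteet" (len 12), cursors c1@2 c2@9 c3@12, authorship 11.....22.33
After op 3 (add_cursor(1)): buffer="etgstpseteet" (len 12), cursors c4@1 c1@2 c2@9 c3@12, authorship 11.....22.33
After op 4 (move_left): buffer="etgstpseteet" (len 12), cursors c4@0 c1@1 c2@8 c3@11, authorship 11.....22.33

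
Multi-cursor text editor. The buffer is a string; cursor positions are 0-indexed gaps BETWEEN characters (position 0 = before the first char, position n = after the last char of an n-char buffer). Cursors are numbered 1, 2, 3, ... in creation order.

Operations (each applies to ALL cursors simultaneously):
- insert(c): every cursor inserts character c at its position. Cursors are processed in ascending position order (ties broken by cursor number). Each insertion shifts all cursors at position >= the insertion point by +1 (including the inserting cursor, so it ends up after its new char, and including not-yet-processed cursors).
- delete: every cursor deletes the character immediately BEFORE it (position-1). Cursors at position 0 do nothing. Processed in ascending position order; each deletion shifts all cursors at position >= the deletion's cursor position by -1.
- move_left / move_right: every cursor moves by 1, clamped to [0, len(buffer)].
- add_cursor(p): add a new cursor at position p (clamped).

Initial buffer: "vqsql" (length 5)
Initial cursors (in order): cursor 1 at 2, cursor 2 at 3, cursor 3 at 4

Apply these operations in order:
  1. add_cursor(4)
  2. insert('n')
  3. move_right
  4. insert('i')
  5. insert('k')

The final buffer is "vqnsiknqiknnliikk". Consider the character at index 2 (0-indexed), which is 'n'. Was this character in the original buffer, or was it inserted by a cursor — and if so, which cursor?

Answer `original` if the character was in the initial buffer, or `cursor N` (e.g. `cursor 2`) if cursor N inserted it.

After op 1 (add_cursor(4)): buffer="vqsql" (len 5), cursors c1@2 c2@3 c3@4 c4@4, authorship .....
After op 2 (insert('n')): buffer="vqnsnqnnl" (len 9), cursors c1@3 c2@5 c3@8 c4@8, authorship ..1.2.34.
After op 3 (move_right): buffer="vqnsnqnnl" (len 9), cursors c1@4 c2@6 c3@9 c4@9, authorship ..1.2.34.
After op 4 (insert('i')): buffer="vqnsinqinnlii" (len 13), cursors c1@5 c2@8 c3@13 c4@13, authorship ..1.12.234.34
After op 5 (insert('k')): buffer="vqnsiknqiknnliikk" (len 17), cursors c1@6 c2@10 c3@17 c4@17, authorship ..1.112.2234.3434
Authorship (.=original, N=cursor N): . . 1 . 1 1 2 . 2 2 3 4 . 3 4 3 4
Index 2: author = 1

Answer: cursor 1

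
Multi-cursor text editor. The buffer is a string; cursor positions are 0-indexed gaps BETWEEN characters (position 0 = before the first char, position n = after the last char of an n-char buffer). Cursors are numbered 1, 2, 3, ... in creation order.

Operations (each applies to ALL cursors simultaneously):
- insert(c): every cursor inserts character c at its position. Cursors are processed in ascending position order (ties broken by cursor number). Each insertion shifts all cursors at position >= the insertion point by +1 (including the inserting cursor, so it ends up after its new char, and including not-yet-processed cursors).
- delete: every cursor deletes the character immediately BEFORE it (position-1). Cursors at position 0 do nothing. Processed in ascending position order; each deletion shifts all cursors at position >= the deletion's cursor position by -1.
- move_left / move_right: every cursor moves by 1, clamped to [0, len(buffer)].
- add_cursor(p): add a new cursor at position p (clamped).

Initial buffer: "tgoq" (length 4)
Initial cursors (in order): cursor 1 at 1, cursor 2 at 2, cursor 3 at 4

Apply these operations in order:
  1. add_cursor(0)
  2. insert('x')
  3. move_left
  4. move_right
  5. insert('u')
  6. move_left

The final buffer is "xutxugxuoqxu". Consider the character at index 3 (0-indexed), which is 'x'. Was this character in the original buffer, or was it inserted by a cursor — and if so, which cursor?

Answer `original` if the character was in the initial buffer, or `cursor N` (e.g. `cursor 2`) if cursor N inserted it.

After op 1 (add_cursor(0)): buffer="tgoq" (len 4), cursors c4@0 c1@1 c2@2 c3@4, authorship ....
After op 2 (insert('x')): buffer="xtxgxoqx" (len 8), cursors c4@1 c1@3 c2@5 c3@8, authorship 4.1.2..3
After op 3 (move_left): buffer="xtxgxoqx" (len 8), cursors c4@0 c1@2 c2@4 c3@7, authorship 4.1.2..3
After op 4 (move_right): buffer="xtxgxoqx" (len 8), cursors c4@1 c1@3 c2@5 c3@8, authorship 4.1.2..3
After op 5 (insert('u')): buffer="xutxugxuoqxu" (len 12), cursors c4@2 c1@5 c2@8 c3@12, authorship 44.11.22..33
After op 6 (move_left): buffer="xutxugxuoqxu" (len 12), cursors c4@1 c1@4 c2@7 c3@11, authorship 44.11.22..33
Authorship (.=original, N=cursor N): 4 4 . 1 1 . 2 2 . . 3 3
Index 3: author = 1

Answer: cursor 1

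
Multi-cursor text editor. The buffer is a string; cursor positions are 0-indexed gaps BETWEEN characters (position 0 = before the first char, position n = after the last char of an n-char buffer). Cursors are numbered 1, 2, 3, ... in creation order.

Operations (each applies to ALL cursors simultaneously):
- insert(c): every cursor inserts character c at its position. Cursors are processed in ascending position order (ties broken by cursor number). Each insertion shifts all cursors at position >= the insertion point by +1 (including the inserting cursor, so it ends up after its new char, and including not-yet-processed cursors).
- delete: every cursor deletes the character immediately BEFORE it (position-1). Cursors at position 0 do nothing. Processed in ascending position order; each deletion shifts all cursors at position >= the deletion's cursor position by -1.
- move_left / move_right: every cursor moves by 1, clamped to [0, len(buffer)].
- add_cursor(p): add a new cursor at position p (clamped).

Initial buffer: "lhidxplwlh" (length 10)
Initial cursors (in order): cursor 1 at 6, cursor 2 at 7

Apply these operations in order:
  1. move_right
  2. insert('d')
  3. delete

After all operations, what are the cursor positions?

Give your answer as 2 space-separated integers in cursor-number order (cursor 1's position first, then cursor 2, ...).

After op 1 (move_right): buffer="lhidxplwlh" (len 10), cursors c1@7 c2@8, authorship ..........
After op 2 (insert('d')): buffer="lhidxpldwdlh" (len 12), cursors c1@8 c2@10, authorship .......1.2..
After op 3 (delete): buffer="lhidxplwlh" (len 10), cursors c1@7 c2@8, authorship ..........

Answer: 7 8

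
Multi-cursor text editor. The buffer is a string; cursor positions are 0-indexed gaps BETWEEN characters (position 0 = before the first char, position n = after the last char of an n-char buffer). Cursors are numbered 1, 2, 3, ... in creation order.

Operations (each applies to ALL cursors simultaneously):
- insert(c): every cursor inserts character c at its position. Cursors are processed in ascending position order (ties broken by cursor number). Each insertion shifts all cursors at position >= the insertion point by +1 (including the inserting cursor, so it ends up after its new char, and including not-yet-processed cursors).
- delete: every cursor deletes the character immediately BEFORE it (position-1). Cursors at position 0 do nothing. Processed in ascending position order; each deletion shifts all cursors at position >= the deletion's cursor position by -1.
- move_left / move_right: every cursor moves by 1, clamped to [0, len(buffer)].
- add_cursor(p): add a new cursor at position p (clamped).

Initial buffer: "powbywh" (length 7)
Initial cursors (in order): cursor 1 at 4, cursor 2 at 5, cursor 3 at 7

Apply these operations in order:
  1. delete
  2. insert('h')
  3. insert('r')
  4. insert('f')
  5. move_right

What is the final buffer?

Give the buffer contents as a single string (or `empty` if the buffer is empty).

After op 1 (delete): buffer="poww" (len 4), cursors c1@3 c2@3 c3@4, authorship ....
After op 2 (insert('h')): buffer="powhhwh" (len 7), cursors c1@5 c2@5 c3@7, authorship ...12.3
After op 3 (insert('r')): buffer="powhhrrwhr" (len 10), cursors c1@7 c2@7 c3@10, authorship ...1212.33
After op 4 (insert('f')): buffer="powhhrrffwhrf" (len 13), cursors c1@9 c2@9 c3@13, authorship ...121212.333
After op 5 (move_right): buffer="powhhrrffwhrf" (len 13), cursors c1@10 c2@10 c3@13, authorship ...121212.333

Answer: powhhrrffwhrf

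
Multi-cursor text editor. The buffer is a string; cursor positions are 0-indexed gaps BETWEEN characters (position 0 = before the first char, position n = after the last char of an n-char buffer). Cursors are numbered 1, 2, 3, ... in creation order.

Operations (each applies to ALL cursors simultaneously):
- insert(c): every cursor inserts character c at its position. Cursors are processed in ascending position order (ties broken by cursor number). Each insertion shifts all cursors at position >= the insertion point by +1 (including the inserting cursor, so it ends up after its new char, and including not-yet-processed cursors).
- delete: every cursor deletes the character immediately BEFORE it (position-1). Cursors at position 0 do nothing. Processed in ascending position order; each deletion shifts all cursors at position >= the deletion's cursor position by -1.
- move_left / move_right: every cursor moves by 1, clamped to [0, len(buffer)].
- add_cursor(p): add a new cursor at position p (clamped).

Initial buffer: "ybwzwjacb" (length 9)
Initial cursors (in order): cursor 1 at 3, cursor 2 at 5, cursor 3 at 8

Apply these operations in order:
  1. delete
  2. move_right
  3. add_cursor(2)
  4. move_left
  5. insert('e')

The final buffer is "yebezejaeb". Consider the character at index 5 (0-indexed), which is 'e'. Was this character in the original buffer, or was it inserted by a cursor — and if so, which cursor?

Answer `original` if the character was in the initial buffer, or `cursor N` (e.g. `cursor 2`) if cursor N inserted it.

After op 1 (delete): buffer="ybzjab" (len 6), cursors c1@2 c2@3 c3@5, authorship ......
After op 2 (move_right): buffer="ybzjab" (len 6), cursors c1@3 c2@4 c3@6, authorship ......
After op 3 (add_cursor(2)): buffer="ybzjab" (len 6), cursors c4@2 c1@3 c2@4 c3@6, authorship ......
After op 4 (move_left): buffer="ybzjab" (len 6), cursors c4@1 c1@2 c2@3 c3@5, authorship ......
After op 5 (insert('e')): buffer="yebezejaeb" (len 10), cursors c4@2 c1@4 c2@6 c3@9, authorship .4.1.2..3.
Authorship (.=original, N=cursor N): . 4 . 1 . 2 . . 3 .
Index 5: author = 2

Answer: cursor 2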